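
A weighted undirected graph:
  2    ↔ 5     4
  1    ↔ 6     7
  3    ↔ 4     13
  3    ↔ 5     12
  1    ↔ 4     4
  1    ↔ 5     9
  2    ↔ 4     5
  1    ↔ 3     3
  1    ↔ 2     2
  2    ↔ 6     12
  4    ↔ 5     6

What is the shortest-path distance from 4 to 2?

Checking several routes:
4-5-2: 6 + 4 = 10
4-1-2: 4 + 2 = 6
4-5-1-2: 6 + 9 + 2 = 17
4-3-1-2: 13 + 3 + 2 = 18
4-1-5-2: 4 + 9 + 4 = 17
4-2: 5
Shortest: 5.

5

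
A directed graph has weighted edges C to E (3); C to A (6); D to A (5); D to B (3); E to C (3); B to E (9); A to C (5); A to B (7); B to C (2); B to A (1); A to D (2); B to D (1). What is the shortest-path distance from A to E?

8

A few of the A→E routes:
A - D - B - E: 2 + 3 + 9 = 14
A - B - C - E: 7 + 2 + 3 = 12
A - C - E: 5 + 3 = 8
A - D - B - C - E: 2 + 3 + 2 + 3 = 10
Best route has total 8.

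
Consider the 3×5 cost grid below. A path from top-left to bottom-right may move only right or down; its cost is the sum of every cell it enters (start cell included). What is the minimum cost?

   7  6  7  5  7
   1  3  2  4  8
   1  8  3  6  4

Best path: [0,0]→[1,0]→[1,1]→[1,2]→[2,2]→[2,3]→[2,4]
Cost: 7 + 1 + 3 + 2 + 3 + 6 + 4 = 26

26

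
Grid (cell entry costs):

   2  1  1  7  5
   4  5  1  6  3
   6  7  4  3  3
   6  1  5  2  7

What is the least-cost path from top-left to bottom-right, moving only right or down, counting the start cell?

21

Path r0c0 → r0c1 → r0c2 → r1c2 → r2c2 → r2c3 → r3c3 → r3c4: 2 + 1 + 1 + 1 + 4 + 3 + 2 + 7 = 21.
(Top row then right column would cost 29.)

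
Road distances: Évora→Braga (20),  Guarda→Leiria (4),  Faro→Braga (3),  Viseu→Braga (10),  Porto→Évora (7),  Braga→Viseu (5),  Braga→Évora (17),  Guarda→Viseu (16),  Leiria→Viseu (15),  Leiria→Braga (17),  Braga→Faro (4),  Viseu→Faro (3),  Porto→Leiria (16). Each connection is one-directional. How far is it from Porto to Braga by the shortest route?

27

Routes from Porto to Braga:
Porto-Leiria-Viseu-Faro-Braga: 16 + 15 + 3 + 3 = 37
Porto-Évora-Braga: 7 + 20 = 27
Porto-Leiria-Braga: 16 + 17 = 33
Porto-Leiria-Viseu-Braga: 16 + 15 + 10 = 41
Shortest: 27.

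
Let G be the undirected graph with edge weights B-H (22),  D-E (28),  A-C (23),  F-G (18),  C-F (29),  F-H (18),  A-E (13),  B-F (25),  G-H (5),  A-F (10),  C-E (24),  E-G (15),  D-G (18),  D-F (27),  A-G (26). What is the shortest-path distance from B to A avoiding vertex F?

53

Candidate routes:
B - H - G - D - E - A: 22 + 5 + 18 + 28 + 13 = 86
B - H - G - A: 22 + 5 + 26 = 53
B - H - G - D - E - C - A: 22 + 5 + 18 + 28 + 24 + 23 = 120
B - H - G - E - C - A: 22 + 5 + 15 + 24 + 23 = 89
B - H - G - E - A: 22 + 5 + 15 + 13 = 55
Shortest: 53.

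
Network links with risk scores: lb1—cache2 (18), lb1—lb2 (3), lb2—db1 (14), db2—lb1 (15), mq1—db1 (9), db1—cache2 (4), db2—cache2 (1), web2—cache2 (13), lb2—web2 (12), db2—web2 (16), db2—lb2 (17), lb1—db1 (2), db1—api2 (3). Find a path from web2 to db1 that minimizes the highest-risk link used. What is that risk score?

Some routes from web2 to db1:
web2 -> lb2 -> lb1 -> db1: max(12, 3, 2) = 12
web2 -> lb2 -> db1: max(12, 14) = 14
web2 -> cache2 -> db2 -> lb1 -> db1: max(13, 1, 15, 2) = 15
web2 -> cache2 -> db1: max(13, 4) = 13
web2 -> lb2 -> lb1 -> db2 -> cache2 -> db1: max(12, 3, 15, 1, 4) = 15
web2 -> cache2 -> db2 -> lb1 -> lb2 -> db1: max(13, 1, 15, 3, 14) = 15
Smallest bottleneck: 12.

12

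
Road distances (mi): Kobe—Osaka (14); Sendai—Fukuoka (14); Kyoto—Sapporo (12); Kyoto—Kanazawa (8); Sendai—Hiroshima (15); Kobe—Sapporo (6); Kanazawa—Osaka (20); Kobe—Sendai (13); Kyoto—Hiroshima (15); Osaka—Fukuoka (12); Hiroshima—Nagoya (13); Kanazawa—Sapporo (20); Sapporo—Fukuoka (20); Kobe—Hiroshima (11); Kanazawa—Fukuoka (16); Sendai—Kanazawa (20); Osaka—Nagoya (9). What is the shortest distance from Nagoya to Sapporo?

29

Checking several routes:
Nagoya -> Hiroshima -> Kobe -> Sapporo: 13 + 11 + 6 = 30
Nagoya -> Osaka -> Fukuoka -> Sapporo: 9 + 12 + 20 = 41
Nagoya -> Osaka -> Kanazawa -> Sapporo: 9 + 20 + 20 = 49
Nagoya -> Hiroshima -> Kyoto -> Sapporo: 13 + 15 + 12 = 40
Nagoya -> Hiroshima -> Sendai -> Kobe -> Sapporo: 13 + 15 + 13 + 6 = 47
Nagoya -> Osaka -> Kobe -> Sapporo: 9 + 14 + 6 = 29
Shortest: 29 mi.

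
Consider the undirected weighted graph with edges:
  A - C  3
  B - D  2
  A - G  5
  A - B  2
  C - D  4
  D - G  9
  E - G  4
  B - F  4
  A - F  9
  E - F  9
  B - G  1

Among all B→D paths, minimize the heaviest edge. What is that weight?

2

Checking several routes:
B→F→E→G→D: max(4, 9, 4, 9) = 9
B→D: max(2) = 2
B→F→E→G→A→C→D: max(4, 9, 4, 5, 3, 4) = 9
B→G→A→C→D: max(1, 5, 3, 4) = 5
B→A→C→D: max(2, 3, 4) = 4
The minimum achievable maximum is 2.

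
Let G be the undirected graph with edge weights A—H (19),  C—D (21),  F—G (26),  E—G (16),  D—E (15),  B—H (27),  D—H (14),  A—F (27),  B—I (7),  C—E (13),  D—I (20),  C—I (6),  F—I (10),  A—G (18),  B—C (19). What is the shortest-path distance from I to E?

19

A few of the I→E routes:
I → F → G → E: 10 + 26 + 16 = 52
I → C → E: 6 + 13 = 19
I → D → E: 20 + 15 = 35
I → B → C → E: 7 + 19 + 13 = 39
I → C → D → E: 6 + 21 + 15 = 42
Best route has total 19.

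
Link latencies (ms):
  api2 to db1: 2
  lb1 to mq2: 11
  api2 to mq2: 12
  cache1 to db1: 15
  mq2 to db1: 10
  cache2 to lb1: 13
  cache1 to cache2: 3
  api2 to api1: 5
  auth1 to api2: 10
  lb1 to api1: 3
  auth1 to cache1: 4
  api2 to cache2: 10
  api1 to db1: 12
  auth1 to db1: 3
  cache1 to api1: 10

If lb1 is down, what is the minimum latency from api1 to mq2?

A few of the api1→mq2 routes:
api1 -> api2 -> mq2: 5 + 12 = 17
api1 -> db1 -> mq2: 12 + 10 = 22
api1 -> cache1 -> auth1 -> db1 -> mq2: 10 + 4 + 3 + 10 = 27
api1 -> api2 -> db1 -> mq2: 5 + 2 + 10 = 17
api1 -> db1 -> api2 -> mq2: 12 + 2 + 12 = 26
The minimum is 17 ms.

17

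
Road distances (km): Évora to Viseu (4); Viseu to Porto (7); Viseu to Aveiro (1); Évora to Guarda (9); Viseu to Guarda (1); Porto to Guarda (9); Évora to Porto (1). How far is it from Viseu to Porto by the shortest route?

5

Comparing a few candidate routes:
Viseu → Porto: 7
Viseu → Évora → Porto: 4 + 1 = 5
Viseu → Guarda → Porto: 1 + 9 = 10
Shortest: 5 km.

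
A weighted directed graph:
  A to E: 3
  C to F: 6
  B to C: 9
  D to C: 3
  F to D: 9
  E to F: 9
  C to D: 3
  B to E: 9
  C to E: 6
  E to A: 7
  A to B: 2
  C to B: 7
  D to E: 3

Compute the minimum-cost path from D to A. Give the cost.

10

Paths from D to A:
D - C - E - A: 3 + 6 + 7 = 16
D - E - A: 3 + 7 = 10
D - C - B - E - A: 3 + 7 + 9 + 7 = 26
The minimum is 10.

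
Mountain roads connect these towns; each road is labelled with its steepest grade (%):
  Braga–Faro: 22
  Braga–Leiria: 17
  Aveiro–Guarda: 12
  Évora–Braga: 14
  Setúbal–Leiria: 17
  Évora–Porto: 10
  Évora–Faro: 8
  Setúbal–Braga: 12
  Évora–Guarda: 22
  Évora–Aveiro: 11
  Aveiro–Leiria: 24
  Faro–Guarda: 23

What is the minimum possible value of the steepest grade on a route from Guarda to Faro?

12

Checking several routes:
Guarda→Aveiro→Évora→Braga→Faro: max(12, 11, 14, 22) = 22
Guarda→Faro: max(23) = 23
Guarda→Aveiro→Évora→Faro: max(12, 11, 8) = 12
Guarda→Évora→Faro: max(22, 8) = 22
Guarda→Évora→Braga→Faro: max(22, 14, 22) = 22
The minimum achievable maximum is 12%.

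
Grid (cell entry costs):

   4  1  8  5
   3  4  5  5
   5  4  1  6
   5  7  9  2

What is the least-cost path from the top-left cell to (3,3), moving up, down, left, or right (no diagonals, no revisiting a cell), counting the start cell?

22

Best path: r0c0 → r0c1 → r1c1 → r2c1 → r2c2 → r2c3 → r3c3
Cost: 4 + 1 + 4 + 4 + 1 + 6 + 2 = 22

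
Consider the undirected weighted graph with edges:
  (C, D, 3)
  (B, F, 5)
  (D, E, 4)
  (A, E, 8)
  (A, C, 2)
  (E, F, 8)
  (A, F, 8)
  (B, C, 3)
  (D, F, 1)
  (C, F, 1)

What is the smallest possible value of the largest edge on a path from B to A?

Checking several routes:
B-C-A: max(3, 2) = 3
B-F-C-A: max(5, 1, 2) = 5
B-C-D-F-E-A: max(3, 3, 1, 8, 8) = 8
B-F-D-C-A: max(5, 1, 3, 2) = 5
Smallest bottleneck: 3.

3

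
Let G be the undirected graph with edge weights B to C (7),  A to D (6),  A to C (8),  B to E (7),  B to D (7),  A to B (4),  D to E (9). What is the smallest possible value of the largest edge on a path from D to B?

6

Routes from D to B:
D - B: max(7) = 7
D - A - C - B: max(6, 8, 7) = 8
D - A - B: max(6, 4) = 6
D - E - B: max(9, 7) = 9
Smallest bottleneck: 6.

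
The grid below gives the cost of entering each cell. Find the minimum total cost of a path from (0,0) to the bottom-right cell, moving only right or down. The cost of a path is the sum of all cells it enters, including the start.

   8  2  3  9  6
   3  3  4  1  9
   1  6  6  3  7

28

Path [0,0] [0,1] [0,2] [1,2] [1,3] [2,3] [2,4]: 8 + 2 + 3 + 4 + 1 + 3 + 7 = 28.
(Top row then right column would cost 44.)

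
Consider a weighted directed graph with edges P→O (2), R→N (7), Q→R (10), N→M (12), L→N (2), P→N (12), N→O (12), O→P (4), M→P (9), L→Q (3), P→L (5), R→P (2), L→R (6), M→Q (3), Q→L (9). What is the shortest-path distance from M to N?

Some routes from M to N:
M - P - L - N: 9 + 5 + 2 = 16
M - Q - L - N: 3 + 9 + 2 = 14
M - Q - R - N: 3 + 10 + 7 = 20
The minimum is 14.

14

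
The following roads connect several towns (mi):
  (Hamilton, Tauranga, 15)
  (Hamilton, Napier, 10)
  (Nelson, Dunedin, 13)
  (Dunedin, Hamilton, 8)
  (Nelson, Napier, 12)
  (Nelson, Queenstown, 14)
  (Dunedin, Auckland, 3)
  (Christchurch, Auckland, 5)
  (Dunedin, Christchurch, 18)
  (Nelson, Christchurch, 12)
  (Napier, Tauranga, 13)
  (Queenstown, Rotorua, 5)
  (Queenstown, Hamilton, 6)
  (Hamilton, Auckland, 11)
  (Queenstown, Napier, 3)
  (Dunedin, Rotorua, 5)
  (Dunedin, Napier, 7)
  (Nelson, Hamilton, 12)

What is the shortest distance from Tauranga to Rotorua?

A few of the Tauranga→Rotorua routes:
Tauranga-Napier-Hamilton-Queenstown-Rotorua: 13 + 10 + 6 + 5 = 34
Tauranga-Napier-Dunedin-Rotorua: 13 + 7 + 5 = 25
Tauranga-Hamilton-Queenstown-Rotorua: 15 + 6 + 5 = 26
Tauranga-Napier-Queenstown-Rotorua: 13 + 3 + 5 = 21
Tauranga-Hamilton-Napier-Queenstown-Rotorua: 15 + 10 + 3 + 5 = 33
Tauranga-Hamilton-Dunedin-Rotorua: 15 + 8 + 5 = 28
The minimum is 21 mi.

21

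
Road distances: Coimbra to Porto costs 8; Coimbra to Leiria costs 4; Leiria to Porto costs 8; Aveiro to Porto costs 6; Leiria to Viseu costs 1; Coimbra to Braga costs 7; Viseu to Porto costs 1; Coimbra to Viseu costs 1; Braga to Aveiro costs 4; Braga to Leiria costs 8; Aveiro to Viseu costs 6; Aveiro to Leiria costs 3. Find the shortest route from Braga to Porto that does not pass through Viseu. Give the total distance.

Checking several routes:
Braga - Aveiro - Leiria - Porto: 4 + 3 + 8 = 15
Braga - Aveiro - Porto: 4 + 6 = 10
Braga - Coimbra - Porto: 7 + 8 = 15
Shortest: 10.

10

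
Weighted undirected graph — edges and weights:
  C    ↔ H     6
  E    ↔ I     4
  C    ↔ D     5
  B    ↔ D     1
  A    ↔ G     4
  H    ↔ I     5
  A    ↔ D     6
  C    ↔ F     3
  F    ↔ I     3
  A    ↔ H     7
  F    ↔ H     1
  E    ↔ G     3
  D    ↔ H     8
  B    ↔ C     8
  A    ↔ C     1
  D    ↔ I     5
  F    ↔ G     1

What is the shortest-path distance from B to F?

Some routes from B to F:
B-D-H-F: 1 + 8 + 1 = 10
B-D-I-F: 1 + 5 + 3 = 9
B-D-C-F: 1 + 5 + 3 = 9
The minimum is 9.

9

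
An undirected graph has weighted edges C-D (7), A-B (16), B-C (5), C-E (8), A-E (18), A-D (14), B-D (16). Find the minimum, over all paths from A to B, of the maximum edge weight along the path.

14

Checking several routes:
A→B: max(16) = 16
A→D→C→B: max(14, 7, 5) = 14
A→D→B: max(14, 16) = 16
Smallest bottleneck: 14.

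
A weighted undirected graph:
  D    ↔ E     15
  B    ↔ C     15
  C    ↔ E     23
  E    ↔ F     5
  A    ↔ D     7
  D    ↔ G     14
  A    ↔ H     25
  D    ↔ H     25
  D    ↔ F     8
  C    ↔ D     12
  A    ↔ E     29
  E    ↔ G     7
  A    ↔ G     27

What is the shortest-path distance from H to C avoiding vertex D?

77

Paths from H to C avoiding D:
H→A→E→C: 25 + 29 + 23 = 77
H→A→G→E→C: 25 + 27 + 7 + 23 = 82
The minimum is 77.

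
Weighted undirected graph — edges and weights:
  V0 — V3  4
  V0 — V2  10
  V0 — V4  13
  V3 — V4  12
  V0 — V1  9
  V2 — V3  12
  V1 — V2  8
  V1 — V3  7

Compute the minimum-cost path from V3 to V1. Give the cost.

7

A few of the V3→V1 routes:
V3-V0-V2-V1: 4 + 10 + 8 = 22
V3-V2-V0-V1: 12 + 10 + 9 = 31
V3-V2-V1: 12 + 8 = 20
V3-V1: 7
V3-V4-V0-V1: 12 + 13 + 9 = 34
V3-V0-V1: 4 + 9 = 13
Shortest: 7.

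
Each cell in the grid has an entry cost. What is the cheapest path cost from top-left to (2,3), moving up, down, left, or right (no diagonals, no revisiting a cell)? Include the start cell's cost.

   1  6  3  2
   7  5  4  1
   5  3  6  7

One optimal route is (0,0) (0,1) (0,2) (0,3) (1,3) (2,3).
Its cost is 1 + 6 + 3 + 2 + 1 + 7 = 20.

20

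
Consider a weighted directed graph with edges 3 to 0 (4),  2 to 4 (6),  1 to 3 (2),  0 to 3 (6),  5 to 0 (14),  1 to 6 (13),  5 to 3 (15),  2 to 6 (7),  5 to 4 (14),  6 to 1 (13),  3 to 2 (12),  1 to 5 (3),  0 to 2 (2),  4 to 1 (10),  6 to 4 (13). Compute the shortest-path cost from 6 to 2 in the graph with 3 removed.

32

Candidate routes:
6-1-5-0-2: 13 + 3 + 14 + 2 = 32
6-4-1-5-0-2: 13 + 10 + 3 + 14 + 2 = 42
Shortest: 32.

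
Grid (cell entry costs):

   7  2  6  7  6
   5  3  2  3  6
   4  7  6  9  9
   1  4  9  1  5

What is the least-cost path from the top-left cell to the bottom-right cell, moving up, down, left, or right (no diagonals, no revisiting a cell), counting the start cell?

32

Cheapest: r0c0→r0c1→r1c1→r1c2→r1c3→r2c3→r3c3→r3c4
  7 + 2 + 3 + 2 + 3 + 9 + 1 + 5 = 32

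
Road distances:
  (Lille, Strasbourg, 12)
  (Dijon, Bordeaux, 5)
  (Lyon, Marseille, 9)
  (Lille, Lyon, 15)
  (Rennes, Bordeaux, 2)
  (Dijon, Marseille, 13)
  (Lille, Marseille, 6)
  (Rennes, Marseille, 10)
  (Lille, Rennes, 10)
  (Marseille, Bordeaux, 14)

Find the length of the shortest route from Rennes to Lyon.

19

Checking several routes:
Rennes → Marseille → Lyon: 10 + 9 = 19
Rennes → Lille → Lyon: 10 + 15 = 25
Rennes → Lille → Marseille → Lyon: 10 + 6 + 9 = 25
Rennes → Bordeaux → Marseille → Lyon: 2 + 14 + 9 = 25
Shortest: 19.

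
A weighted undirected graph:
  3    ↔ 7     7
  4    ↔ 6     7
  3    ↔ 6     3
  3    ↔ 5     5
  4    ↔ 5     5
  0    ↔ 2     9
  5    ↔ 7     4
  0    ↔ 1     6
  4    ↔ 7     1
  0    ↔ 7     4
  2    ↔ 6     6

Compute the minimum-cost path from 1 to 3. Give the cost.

17

Some routes from 1 to 3:
1-0-7-3: 6 + 4 + 7 = 17
1-0-7-4-6-3: 6 + 4 + 1 + 7 + 3 = 21
1-0-7-5-3: 6 + 4 + 4 + 5 = 19
The minimum is 17.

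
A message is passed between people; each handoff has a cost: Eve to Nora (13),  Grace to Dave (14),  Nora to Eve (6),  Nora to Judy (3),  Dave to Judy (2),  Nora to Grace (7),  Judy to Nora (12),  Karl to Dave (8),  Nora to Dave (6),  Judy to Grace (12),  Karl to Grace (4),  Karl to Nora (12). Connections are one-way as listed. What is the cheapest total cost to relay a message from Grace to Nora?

28

Candidate routes:
Grace-Dave-Judy-Nora: 14 + 2 + 12 = 28
Shortest: 28.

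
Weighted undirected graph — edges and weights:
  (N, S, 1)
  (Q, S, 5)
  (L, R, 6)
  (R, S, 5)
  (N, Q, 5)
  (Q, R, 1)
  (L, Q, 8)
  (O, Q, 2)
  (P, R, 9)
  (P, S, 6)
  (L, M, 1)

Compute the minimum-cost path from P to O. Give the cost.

Checking several routes:
P - R - S - Q - O: 9 + 5 + 5 + 2 = 21
P - R - Q - O: 9 + 1 + 2 = 12
P - S - N - Q - O: 6 + 1 + 5 + 2 = 14
P - S - Q - O: 6 + 5 + 2 = 13
P - S - R - Q - O: 6 + 5 + 1 + 2 = 14
Best route has total 12.

12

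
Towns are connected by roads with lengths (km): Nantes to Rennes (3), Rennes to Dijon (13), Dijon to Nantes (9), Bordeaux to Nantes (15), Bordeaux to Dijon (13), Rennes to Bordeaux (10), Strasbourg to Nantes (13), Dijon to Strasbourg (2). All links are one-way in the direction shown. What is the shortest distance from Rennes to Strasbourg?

Routes from Rennes to Strasbourg:
Rennes - Bordeaux - Dijon - Strasbourg: 10 + 13 + 2 = 25
Rennes - Dijon - Strasbourg: 13 + 2 = 15
The minimum is 15 km.

15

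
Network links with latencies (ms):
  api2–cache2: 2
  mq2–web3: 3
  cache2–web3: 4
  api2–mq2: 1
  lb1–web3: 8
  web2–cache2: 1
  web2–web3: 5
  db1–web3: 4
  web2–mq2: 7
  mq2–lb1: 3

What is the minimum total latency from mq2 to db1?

7

Paths from mq2 to db1:
mq2 - api2 - cache2 - web2 - web3 - db1: 1 + 2 + 1 + 5 + 4 = 13
mq2 - lb1 - web3 - db1: 3 + 8 + 4 = 15
mq2 - api2 - cache2 - web3 - db1: 1 + 2 + 4 + 4 = 11
mq2 - web2 - web3 - db1: 7 + 5 + 4 = 16
mq2 - web3 - db1: 3 + 4 = 7
mq2 - web2 - cache2 - web3 - db1: 7 + 1 + 4 + 4 = 16
The minimum is 7 ms.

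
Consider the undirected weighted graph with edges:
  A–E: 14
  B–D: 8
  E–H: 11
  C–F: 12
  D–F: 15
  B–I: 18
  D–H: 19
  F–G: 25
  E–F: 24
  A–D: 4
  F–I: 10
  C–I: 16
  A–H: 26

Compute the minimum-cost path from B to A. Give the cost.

Some routes from B to A:
B -> D -> H -> E -> A: 8 + 19 + 11 + 14 = 52
B -> D -> A: 8 + 4 = 12
B -> I -> F -> D -> A: 18 + 10 + 15 + 4 = 47
B -> D -> F -> E -> A: 8 + 15 + 24 + 14 = 61
B -> D -> H -> A: 8 + 19 + 26 = 53
Shortest: 12.

12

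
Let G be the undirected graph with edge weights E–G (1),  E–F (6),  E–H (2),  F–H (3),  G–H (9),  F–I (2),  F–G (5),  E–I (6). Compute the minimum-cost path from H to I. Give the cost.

5

Some routes from H to I:
H-E-F-I: 2 + 6 + 2 = 10
H-E-G-F-I: 2 + 1 + 5 + 2 = 10
H-F-I: 3 + 2 = 5
H-E-I: 2 + 6 = 8
H-F-E-I: 3 + 6 + 6 = 15
Best route has total 5.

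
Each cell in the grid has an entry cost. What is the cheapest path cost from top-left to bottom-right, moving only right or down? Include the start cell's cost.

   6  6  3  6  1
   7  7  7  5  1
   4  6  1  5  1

24

Cheapest: r0c0 r0c1 r0c2 r0c3 r0c4 r1c4 r2c4
  6 + 6 + 3 + 6 + 1 + 1 + 1 = 24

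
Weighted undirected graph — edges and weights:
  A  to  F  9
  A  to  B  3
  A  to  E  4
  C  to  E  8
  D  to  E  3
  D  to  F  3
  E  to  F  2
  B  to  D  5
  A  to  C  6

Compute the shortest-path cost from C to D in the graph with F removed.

Routes from C to D avoiding F:
C - E - A - B - D: 8 + 4 + 3 + 5 = 20
C - A - B - D: 6 + 3 + 5 = 14
C - A - E - D: 6 + 4 + 3 = 13
C - E - D: 8 + 3 = 11
Best route has total 11.

11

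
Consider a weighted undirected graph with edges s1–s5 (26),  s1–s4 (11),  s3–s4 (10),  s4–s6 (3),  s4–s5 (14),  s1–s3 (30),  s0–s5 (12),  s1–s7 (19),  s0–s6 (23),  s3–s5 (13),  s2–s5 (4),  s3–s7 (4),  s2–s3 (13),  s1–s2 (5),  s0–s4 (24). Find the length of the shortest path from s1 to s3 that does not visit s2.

Some routes from s1 to s3 avoiding s2:
s1 → s4 → s3: 11 + 10 = 21
s1 → s3: 30
s1 → s7 → s3: 19 + 4 = 23
s1 → s5 → s3: 26 + 13 = 39
s1 → s4 → s5 → s3: 11 + 14 + 13 = 38
s1 → s5 → s4 → s3: 26 + 14 + 10 = 50
The minimum is 21.

21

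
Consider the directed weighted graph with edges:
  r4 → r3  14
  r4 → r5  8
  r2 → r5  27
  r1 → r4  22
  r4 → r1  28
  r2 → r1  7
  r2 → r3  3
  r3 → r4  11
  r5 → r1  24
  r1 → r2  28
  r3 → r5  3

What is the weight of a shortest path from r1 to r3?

Paths from r1 to r3:
r1-r4-r3: 22 + 14 = 36
r1-r2-r3: 28 + 3 = 31
The minimum is 31.

31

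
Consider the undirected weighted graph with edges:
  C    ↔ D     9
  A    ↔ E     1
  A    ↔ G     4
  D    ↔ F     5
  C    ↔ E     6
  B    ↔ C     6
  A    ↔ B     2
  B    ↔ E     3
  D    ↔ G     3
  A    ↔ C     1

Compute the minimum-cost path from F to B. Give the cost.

Checking several routes:
F→D→C→A→B: 5 + 9 + 1 + 2 = 17
F→D→C→A→E→B: 5 + 9 + 1 + 1 + 3 = 19
F→D→G→A→E→B: 5 + 3 + 4 + 1 + 3 = 16
F→D→G→A→B: 5 + 3 + 4 + 2 = 14
The minimum is 14.

14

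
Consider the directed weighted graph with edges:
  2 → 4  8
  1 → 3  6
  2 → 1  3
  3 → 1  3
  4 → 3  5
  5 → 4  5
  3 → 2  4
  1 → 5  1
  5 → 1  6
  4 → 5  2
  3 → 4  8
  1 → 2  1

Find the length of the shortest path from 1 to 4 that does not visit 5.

Candidate routes:
1 → 2 → 4: 1 + 8 = 9
1 → 3 → 4: 6 + 8 = 14
1 → 3 → 2 → 4: 6 + 4 + 8 = 18
Shortest: 9.

9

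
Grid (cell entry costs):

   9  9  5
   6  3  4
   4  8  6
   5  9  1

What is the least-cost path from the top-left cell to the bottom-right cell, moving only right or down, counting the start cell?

One optimal route is [0,0] → [1,0] → [1,1] → [1,2] → [2,2] → [3,2].
Its cost is 9 + 6 + 3 + 4 + 6 + 1 = 29.
(Top row then right column would cost 34.)

29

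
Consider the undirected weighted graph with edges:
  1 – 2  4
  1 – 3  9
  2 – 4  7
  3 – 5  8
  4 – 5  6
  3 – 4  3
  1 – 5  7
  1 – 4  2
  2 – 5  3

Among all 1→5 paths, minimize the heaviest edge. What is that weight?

Comparing a few candidate routes:
1 → 4 → 2 → 5: max(2, 7, 3) = 7
1 → 2 → 5: max(4, 3) = 4
1 → 4 → 5: max(2, 6) = 6
1 → 2 → 4 → 5: max(4, 7, 6) = 7
Best route has worst link 4.

4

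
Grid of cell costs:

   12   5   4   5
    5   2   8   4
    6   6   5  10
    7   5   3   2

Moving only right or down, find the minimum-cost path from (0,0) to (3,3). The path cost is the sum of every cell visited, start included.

35

Best path: [0,0] [0,1] [1,1] [2,1] [2,2] [3,2] [3,3]
Cost: 12 + 5 + 2 + 6 + 5 + 3 + 2 = 35
For comparison, the top-then-right route costs 42.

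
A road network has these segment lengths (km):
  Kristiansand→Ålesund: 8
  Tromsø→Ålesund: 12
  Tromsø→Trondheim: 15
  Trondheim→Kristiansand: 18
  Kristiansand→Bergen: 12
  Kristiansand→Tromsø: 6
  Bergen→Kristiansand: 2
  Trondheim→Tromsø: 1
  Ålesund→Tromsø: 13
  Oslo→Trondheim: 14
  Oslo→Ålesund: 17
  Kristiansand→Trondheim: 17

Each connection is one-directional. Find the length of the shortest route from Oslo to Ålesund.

Comparing a few candidate routes:
Oslo-Trondheim-Tromsø-Ålesund: 14 + 1 + 12 = 27
Oslo-Ålesund: 17
Oslo-Trondheim-Kristiansand-Ålesund: 14 + 18 + 8 = 40
The minimum is 17 km.

17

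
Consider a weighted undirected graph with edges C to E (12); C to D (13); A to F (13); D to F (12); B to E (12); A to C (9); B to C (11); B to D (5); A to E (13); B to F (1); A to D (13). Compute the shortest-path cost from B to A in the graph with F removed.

A few of the B→A routes:
B -> D -> C -> A: 5 + 13 + 9 = 27
B -> E -> A: 12 + 13 = 25
B -> C -> A: 11 + 9 = 20
B -> D -> A: 5 + 13 = 18
The minimum is 18.

18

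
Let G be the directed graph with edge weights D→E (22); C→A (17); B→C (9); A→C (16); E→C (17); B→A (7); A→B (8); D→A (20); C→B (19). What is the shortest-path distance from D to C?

36

Candidate routes:
D-E-C: 22 + 17 = 39
D-A-C: 20 + 16 = 36
D-A-B-C: 20 + 8 + 9 = 37
Best route has total 36.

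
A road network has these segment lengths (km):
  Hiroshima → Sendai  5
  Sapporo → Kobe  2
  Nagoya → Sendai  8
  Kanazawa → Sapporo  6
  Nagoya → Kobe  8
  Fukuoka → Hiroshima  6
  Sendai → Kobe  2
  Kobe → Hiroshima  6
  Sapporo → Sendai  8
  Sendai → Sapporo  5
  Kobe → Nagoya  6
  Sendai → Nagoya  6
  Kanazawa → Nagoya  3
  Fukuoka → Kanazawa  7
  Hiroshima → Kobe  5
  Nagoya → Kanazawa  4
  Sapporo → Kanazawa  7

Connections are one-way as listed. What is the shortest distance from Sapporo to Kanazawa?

Checking several routes:
Sapporo → Sendai → Nagoya → Kanazawa: 8 + 6 + 4 = 18
Sapporo → Kanazawa: 7
Sapporo → Kobe → Nagoya → Kanazawa: 2 + 6 + 4 = 12
Sapporo → Sendai → Kobe → Nagoya → Kanazawa: 8 + 2 + 6 + 4 = 20
Best route has total 7 km.

7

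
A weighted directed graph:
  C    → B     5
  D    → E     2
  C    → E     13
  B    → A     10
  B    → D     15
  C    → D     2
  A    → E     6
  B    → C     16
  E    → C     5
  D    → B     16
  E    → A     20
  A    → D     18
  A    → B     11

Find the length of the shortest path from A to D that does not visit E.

18

Paths from A to D avoiding E:
A -> B -> D: 11 + 15 = 26
A -> B -> C -> D: 11 + 16 + 2 = 29
A -> D: 18
Best route has total 18.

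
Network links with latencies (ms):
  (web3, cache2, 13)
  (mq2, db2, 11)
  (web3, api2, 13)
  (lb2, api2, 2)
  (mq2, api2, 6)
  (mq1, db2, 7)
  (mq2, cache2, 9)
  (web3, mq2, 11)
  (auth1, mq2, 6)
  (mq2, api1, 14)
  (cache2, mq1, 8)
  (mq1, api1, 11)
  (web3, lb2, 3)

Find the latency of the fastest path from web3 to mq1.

Checking several routes:
web3 - mq2 - cache2 - mq1: 11 + 9 + 8 = 28
web3 - lb2 - api2 - mq2 - cache2 - mq1: 3 + 2 + 6 + 9 + 8 = 28
web3 - lb2 - api2 - mq2 - db2 - mq1: 3 + 2 + 6 + 11 + 7 = 29
web3 - cache2 - mq1: 13 + 8 = 21
web3 - mq2 - db2 - mq1: 11 + 11 + 7 = 29
The minimum is 21 ms.

21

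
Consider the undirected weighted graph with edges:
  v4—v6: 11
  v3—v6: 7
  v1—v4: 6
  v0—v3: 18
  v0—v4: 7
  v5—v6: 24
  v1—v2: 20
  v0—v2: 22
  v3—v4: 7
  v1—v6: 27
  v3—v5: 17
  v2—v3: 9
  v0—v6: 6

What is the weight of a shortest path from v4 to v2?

16

Comparing a few candidate routes:
v4 → v6 → v3 → v2: 11 + 7 + 9 = 27
v4 → v3 → v2: 7 + 9 = 16
v4 → v0 → v6 → v3 → v2: 7 + 6 + 7 + 9 = 29
v4 → v0 → v2: 7 + 22 = 29
v4 → v0 → v3 → v2: 7 + 18 + 9 = 34
v4 → v1 → v2: 6 + 20 = 26
The minimum is 16.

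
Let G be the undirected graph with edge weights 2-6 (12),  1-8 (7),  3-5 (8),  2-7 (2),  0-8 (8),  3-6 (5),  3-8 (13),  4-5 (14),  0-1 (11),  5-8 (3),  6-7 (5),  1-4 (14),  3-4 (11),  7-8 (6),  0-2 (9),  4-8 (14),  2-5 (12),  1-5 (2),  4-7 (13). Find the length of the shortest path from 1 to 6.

15

Some routes from 1 to 6:
1 → 8 → 7 → 6: 7 + 6 + 5 = 18
1 → 5 → 8 → 7 → 6: 2 + 3 + 6 + 5 = 16
1 → 5 → 2 → 7 → 6: 2 + 12 + 2 + 5 = 21
1 → 5 → 8 → 3 → 6: 2 + 3 + 13 + 5 = 23
1 → 8 → 5 → 3 → 6: 7 + 3 + 8 + 5 = 23
1 → 5 → 3 → 6: 2 + 8 + 5 = 15
Best route has total 15.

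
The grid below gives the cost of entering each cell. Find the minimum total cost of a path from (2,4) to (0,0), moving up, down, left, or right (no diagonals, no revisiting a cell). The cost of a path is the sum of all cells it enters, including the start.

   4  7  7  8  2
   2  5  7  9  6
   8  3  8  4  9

35

Path (2,4) → (2,3) → (2,2) → (2,1) → (1,1) → (1,0) → (0,0): 9 + 4 + 8 + 3 + 5 + 2 + 4 = 35.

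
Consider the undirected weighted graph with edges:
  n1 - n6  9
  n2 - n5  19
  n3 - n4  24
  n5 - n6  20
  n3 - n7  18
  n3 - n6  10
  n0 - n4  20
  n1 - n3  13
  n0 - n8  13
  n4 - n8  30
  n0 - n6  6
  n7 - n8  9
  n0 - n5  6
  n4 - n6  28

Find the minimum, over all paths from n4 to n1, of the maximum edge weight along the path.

Checking several routes:
n4 -> n0 -> n5 -> n6 -> n1: max(20, 6, 20, 9) = 20
n4 -> n0 -> n5 -> n6 -> n3 -> n1: max(20, 6, 20, 10, 13) = 20
n4 -> n0 -> n6 -> n3 -> n1: max(20, 6, 10, 13) = 20
The minimum achievable maximum is 20.

20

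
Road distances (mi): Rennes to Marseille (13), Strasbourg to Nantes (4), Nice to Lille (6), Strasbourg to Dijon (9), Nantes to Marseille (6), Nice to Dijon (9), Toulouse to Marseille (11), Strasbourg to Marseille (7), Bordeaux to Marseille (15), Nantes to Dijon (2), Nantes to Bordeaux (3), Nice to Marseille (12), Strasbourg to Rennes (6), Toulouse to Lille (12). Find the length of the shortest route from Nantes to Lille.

17

Checking several routes:
Nantes → Marseille → Toulouse → Lille: 6 + 11 + 12 = 29
Nantes → Strasbourg → Marseille → Nice → Lille: 4 + 7 + 12 + 6 = 29
Nantes → Strasbourg → Dijon → Nice → Lille: 4 + 9 + 9 + 6 = 28
Nantes → Marseille → Nice → Lille: 6 + 12 + 6 = 24
Nantes → Dijon → Nice → Lille: 2 + 9 + 6 = 17
Best route has total 17 mi.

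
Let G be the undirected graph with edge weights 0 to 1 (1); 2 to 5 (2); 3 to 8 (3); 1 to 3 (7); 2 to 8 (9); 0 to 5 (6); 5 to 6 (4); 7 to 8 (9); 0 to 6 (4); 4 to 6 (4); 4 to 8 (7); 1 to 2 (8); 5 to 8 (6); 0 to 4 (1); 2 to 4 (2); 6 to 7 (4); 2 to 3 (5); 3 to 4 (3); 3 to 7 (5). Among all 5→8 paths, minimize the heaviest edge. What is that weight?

Checking several routes:
5 - 6 - 0 - 4 - 3 - 8: max(4, 4, 1, 3, 3) = 4
5 - 2 - 4 - 3 - 8: max(2, 2, 3, 3) = 3
5 - 6 - 4 - 3 - 8: max(4, 4, 3, 3) = 4
Best route has worst link 3.

3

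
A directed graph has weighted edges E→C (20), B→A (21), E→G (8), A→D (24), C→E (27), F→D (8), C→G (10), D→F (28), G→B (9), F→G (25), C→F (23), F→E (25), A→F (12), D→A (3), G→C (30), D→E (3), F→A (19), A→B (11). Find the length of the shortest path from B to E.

44

Some routes from B to E:
B → A → D → E: 21 + 24 + 3 = 48
B → A → F → D → E: 21 + 12 + 8 + 3 = 44
B → A → F → E: 21 + 12 + 25 = 58
The minimum is 44.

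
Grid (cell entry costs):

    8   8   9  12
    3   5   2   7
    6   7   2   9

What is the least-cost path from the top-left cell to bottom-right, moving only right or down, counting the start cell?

One optimal route is [0,0]→[1,0]→[1,1]→[1,2]→[2,2]→[2,3].
Its cost is 8 + 3 + 5 + 2 + 2 + 9 = 29.

29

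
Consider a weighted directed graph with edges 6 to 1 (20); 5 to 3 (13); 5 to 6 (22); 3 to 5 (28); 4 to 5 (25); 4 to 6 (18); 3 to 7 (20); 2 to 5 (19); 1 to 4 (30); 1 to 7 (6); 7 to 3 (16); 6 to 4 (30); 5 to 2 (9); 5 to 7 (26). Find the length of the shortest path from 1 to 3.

22

Candidate routes:
1 - 4 - 5 - 7 - 3: 30 + 25 + 26 + 16 = 97
1 - 4 - 5 - 3: 30 + 25 + 13 = 68
1 - 7 - 3: 6 + 16 = 22
Shortest: 22.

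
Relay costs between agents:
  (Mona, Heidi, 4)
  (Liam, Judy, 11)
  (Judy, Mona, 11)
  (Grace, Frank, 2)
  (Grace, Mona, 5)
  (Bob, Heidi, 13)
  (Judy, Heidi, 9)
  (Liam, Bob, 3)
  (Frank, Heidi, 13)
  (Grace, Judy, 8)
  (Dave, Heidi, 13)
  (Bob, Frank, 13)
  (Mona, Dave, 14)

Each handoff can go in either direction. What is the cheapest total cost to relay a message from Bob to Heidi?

Checking several routes:
Bob -> Frank -> Heidi: 13 + 13 = 26
Bob -> Liam -> Judy -> Mona -> Heidi: 3 + 11 + 11 + 4 = 29
Bob -> Liam -> Judy -> Heidi: 3 + 11 + 9 = 23
Bob -> Heidi: 13
Bob -> Frank -> Grace -> Mona -> Heidi: 13 + 2 + 5 + 4 = 24
Best route has total 13.

13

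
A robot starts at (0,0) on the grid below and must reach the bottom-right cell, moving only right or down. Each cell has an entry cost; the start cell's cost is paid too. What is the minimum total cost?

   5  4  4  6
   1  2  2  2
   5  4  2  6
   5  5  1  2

15

Best path: [0,0] [1,0] [1,1] [1,2] [2,2] [3,2] [3,3]
Cost: 5 + 1 + 2 + 2 + 2 + 1 + 2 = 15
(Top row then right column would cost 29.)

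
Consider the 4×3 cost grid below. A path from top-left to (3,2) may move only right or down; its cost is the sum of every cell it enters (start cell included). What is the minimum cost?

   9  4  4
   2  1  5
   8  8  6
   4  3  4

Path r0c0 r1c0 r1c1 r1c2 r2c2 r3c2: 9 + 2 + 1 + 5 + 6 + 4 = 27.
For comparison, the top-then-right route costs 32.

27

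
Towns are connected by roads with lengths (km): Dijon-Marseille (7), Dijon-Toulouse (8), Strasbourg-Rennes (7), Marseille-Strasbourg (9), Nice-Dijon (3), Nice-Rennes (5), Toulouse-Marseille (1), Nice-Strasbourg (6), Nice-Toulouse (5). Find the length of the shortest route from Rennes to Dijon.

A few of the Rennes→Dijon routes:
Rennes → Strasbourg → Marseille → Toulouse → Dijon: 7 + 9 + 1 + 8 = 25
Rennes → Strasbourg → Nice → Dijon: 7 + 6 + 3 = 16
Rennes → Nice → Dijon: 5 + 3 = 8
Rennes → Nice → Toulouse → Dijon: 5 + 5 + 8 = 18
Rennes → Nice → Toulouse → Marseille → Dijon: 5 + 5 + 1 + 7 = 18
Rennes → Strasbourg → Marseille → Dijon: 7 + 9 + 7 = 23
Shortest: 8 km.

8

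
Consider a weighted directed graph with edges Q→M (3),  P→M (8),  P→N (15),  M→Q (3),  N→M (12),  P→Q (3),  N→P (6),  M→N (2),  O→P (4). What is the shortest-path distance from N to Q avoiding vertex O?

Candidate routes:
N - P - M - Q: 6 + 8 + 3 = 17
N - M - Q: 12 + 3 = 15
N - P - Q: 6 + 3 = 9
Best route has total 9.

9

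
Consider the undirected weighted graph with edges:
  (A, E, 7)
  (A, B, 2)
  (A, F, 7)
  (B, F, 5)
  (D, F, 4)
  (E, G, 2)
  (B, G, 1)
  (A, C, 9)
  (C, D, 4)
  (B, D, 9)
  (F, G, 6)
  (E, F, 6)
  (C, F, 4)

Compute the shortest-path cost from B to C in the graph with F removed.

Routes from B to C avoiding F:
B-D-C: 9 + 4 = 13
B-A-C: 2 + 9 = 11
B-G-E-A-C: 1 + 2 + 7 + 9 = 19
Best route has total 11.

11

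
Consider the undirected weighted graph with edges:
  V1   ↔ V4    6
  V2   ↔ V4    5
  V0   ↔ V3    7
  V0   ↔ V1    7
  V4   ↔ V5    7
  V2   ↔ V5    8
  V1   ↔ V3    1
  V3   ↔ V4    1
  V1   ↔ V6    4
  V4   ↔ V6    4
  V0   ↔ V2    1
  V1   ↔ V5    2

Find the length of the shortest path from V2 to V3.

6

Checking several routes:
V2 → V4 → V3: 5 + 1 = 6
V2 → V0 → V3: 1 + 7 = 8
V2 → V0 → V1 → V3: 1 + 7 + 1 = 9
The minimum is 6.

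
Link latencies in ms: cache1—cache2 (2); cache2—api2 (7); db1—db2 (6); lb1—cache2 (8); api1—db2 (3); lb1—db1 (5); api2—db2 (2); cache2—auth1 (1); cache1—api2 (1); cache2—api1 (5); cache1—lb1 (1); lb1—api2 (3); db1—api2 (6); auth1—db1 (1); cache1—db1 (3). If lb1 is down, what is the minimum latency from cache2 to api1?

A few of the cache2→api1 routes:
cache2→api1: 5
cache2→cache1→api2→db2→api1: 2 + 1 + 2 + 3 = 8
cache2→auth1→db1→db2→api1: 1 + 1 + 6 + 3 = 11
cache2→auth1→db1→cache1→api2→db2→api1: 1 + 1 + 3 + 1 + 2 + 3 = 11
Best route has total 5 ms.

5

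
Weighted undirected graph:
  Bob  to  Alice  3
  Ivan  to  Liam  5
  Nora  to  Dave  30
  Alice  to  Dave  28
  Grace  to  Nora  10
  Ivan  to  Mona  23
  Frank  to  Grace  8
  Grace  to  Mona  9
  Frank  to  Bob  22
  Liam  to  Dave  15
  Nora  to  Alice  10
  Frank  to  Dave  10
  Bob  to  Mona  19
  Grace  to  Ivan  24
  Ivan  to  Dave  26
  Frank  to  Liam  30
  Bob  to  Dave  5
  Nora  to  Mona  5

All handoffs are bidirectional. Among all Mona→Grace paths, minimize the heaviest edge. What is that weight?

Some routes from Mona to Grace:
Mona -> Bob -> Frank -> Grace: max(19, 22, 8) = 22
Mona -> Bob -> Dave -> Frank -> Grace: max(19, 5, 10, 8) = 19
Mona -> Nora -> Grace: max(5, 10) = 10
Mona -> Grace: max(9) = 9
Mona -> Bob -> Alice -> Nora -> Grace: max(19, 3, 10, 10) = 19
Mona -> Nora -> Alice -> Bob -> Dave -> Frank -> Grace: max(5, 10, 3, 5, 10, 8) = 10
Smallest bottleneck: 9.

9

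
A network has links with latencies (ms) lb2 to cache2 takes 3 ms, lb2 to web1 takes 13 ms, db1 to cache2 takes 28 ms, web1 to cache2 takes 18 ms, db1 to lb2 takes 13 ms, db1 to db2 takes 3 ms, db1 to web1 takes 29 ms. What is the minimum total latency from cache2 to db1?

Routes from cache2 to db1:
cache2 - lb2 - web1 - db1: 3 + 13 + 29 = 45
cache2 - web1 - db1: 18 + 29 = 47
cache2 - web1 - lb2 - db1: 18 + 13 + 13 = 44
cache2 - db1: 28
cache2 - lb2 - db1: 3 + 13 = 16
Best route has total 16 ms.

16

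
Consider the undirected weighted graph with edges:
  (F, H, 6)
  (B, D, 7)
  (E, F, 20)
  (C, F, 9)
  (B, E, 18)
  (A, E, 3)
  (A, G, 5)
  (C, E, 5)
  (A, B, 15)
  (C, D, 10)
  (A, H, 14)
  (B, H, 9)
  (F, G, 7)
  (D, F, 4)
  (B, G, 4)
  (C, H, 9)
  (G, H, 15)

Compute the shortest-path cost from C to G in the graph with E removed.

Comparing a few candidate routes:
C - D - F - G: 10 + 4 + 7 = 21
C - F - G: 9 + 7 = 16
C - D - B - G: 10 + 7 + 4 = 21
Best route has total 16.

16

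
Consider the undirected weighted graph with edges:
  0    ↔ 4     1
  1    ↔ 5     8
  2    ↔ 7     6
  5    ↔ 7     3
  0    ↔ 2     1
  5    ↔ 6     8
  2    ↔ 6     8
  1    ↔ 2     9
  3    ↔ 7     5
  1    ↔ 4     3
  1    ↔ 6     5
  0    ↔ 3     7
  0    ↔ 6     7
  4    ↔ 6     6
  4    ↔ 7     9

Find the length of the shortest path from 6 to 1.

5

A few of the 6→1 routes:
6 - 2 - 0 - 4 - 1: 8 + 1 + 1 + 3 = 13
6 - 5 - 1: 8 + 8 = 16
6 - 0 - 4 - 1: 7 + 1 + 3 = 11
6 - 4 - 1: 6 + 3 = 9
6 - 1: 5
Shortest: 5.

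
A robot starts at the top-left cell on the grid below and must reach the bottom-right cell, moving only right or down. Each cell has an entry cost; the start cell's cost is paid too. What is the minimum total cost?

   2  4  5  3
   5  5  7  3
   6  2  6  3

Take [0,0] [0,1] [0,2] [0,3] [1,3] [2,3] for a total of 2 + 4 + 5 + 3 + 3 + 3 = 20.

20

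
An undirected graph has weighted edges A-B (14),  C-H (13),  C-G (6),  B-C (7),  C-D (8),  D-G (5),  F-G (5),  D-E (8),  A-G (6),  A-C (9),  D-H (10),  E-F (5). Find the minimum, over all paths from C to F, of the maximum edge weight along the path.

6

Some routes from C to F:
C → G → F: max(6, 5) = 6
C → D → E → F: max(8, 8, 5) = 8
C → G → D → E → F: max(6, 5, 8, 5) = 8
C → D → G → F: max(8, 5, 5) = 8
Best route has worst link 6.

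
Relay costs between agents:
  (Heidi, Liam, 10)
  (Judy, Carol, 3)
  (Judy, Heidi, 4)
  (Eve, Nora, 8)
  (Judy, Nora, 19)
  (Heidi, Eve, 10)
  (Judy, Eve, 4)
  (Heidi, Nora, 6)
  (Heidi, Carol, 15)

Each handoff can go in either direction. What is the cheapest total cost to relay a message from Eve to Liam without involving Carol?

Routes from Eve to Liam avoiding Carol:
Eve-Nora-Heidi-Liam: 8 + 6 + 10 = 24
Eve-Heidi-Liam: 10 + 10 = 20
Eve-Judy-Heidi-Liam: 4 + 4 + 10 = 18
Eve-Judy-Nora-Heidi-Liam: 4 + 19 + 6 + 10 = 39
Eve-Nora-Judy-Heidi-Liam: 8 + 19 + 4 + 10 = 41
The minimum is 18.

18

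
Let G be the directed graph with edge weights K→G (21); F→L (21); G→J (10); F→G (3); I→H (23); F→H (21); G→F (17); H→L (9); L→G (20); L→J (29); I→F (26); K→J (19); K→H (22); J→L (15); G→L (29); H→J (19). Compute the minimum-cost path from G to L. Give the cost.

Comparing a few candidate routes:
G-F-L: 17 + 21 = 38
G-J-L: 10 + 15 = 25
G-L: 29
Shortest: 25.

25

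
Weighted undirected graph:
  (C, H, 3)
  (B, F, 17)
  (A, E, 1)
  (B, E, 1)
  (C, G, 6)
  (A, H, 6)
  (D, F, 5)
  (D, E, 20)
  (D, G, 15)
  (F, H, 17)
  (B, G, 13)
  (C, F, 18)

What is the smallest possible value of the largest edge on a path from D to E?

15

Comparing a few candidate routes:
D-F-H-C-G-B-E: max(5, 17, 3, 6, 13, 1) = 17
D-G-B-E: max(15, 13, 1) = 15
D-G-C-H-A-E: max(15, 6, 3, 6, 1) = 15
D-G-B-F-H-A-E: max(15, 13, 17, 17, 6, 1) = 17
D-G-C-H-F-B-E: max(15, 6, 3, 17, 17, 1) = 17
The minimum achievable maximum is 15.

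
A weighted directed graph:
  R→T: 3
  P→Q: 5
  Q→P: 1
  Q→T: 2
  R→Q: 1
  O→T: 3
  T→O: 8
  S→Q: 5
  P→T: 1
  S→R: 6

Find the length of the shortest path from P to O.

9

Routes from P to O:
P → T → O: 1 + 8 = 9
P → Q → T → O: 5 + 2 + 8 = 15
The minimum is 9.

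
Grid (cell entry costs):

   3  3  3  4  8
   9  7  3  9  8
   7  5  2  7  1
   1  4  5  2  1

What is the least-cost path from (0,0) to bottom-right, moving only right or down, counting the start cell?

Best path: r0c0 → r0c1 → r0c2 → r1c2 → r2c2 → r3c2 → r3c3 → r3c4
Cost: 3 + 3 + 3 + 3 + 2 + 5 + 2 + 1 = 22

22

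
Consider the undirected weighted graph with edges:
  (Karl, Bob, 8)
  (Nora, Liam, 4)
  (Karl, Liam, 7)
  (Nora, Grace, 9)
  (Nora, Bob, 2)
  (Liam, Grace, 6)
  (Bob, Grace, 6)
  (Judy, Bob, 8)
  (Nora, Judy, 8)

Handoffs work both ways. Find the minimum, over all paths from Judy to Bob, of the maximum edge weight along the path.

8

A few of the Judy→Bob routes:
Judy - Nora - Liam - Karl - Bob: max(8, 4, 7, 8) = 8
Judy - Bob: max(8) = 8
Judy - Nora - Bob: max(8, 2) = 8
Judy - Nora - Liam - Grace - Bob: max(8, 4, 6, 6) = 8
Best route has worst link 8.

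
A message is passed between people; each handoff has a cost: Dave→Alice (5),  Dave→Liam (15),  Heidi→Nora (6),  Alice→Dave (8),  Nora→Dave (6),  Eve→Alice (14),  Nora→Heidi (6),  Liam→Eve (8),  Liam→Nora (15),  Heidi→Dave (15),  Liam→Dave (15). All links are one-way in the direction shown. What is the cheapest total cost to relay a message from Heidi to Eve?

Paths from Heidi to Eve:
Heidi-Dave-Liam-Eve: 15 + 15 + 8 = 38
Heidi-Nora-Dave-Liam-Eve: 6 + 6 + 15 + 8 = 35
Best route has total 35.

35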